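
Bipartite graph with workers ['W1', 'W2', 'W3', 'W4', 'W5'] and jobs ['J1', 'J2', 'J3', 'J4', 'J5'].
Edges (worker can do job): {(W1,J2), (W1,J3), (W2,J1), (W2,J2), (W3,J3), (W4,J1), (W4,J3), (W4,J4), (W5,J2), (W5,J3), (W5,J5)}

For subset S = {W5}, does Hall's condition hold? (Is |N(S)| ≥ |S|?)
Yes: |N(S)| = 3, |S| = 1

Subset S = {W5}
Neighbors N(S) = {J2, J3, J5}

|N(S)| = 3, |S| = 1
Hall's condition: |N(S)| ≥ |S| is satisfied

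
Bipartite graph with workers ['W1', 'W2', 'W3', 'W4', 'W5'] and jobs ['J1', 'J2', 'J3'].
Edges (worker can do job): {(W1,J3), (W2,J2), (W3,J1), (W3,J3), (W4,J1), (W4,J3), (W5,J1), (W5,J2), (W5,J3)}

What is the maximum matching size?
Maximum matching size = 3

Maximum matching: {(W2,J2), (W3,J1), (W5,J3)}
Size: 3

This assigns 3 workers to 3 distinct jobs.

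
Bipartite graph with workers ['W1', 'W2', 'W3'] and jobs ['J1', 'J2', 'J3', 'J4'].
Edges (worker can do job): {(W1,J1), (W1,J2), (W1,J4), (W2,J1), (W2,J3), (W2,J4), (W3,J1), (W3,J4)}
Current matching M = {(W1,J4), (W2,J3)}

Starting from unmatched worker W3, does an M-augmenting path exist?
Yes: W3 → J1

An M-augmenting path alternates non-matching / matching edges, starting and ending at unmatched vertices.
Path: W3 → J1
(J1 is unmatched in M, so the path is augmenting.)
Flipping edges along this path would increase |M| from 2 to 3.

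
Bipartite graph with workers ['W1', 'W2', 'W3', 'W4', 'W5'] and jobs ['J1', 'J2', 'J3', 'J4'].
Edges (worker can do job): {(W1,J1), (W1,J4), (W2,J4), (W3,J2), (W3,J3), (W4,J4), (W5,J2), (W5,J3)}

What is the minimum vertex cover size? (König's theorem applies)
Minimum vertex cover size = 4

By König's theorem: in bipartite graphs,
min vertex cover = max matching = 4

Maximum matching has size 4, so minimum vertex cover also has size 4.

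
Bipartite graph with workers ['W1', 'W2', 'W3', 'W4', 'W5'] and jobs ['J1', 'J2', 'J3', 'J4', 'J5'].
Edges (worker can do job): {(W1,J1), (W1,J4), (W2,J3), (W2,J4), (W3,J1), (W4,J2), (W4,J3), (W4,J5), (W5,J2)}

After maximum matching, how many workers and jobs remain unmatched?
Unmatched: 0 workers, 0 jobs

Maximum matching size: 5
Workers: 5 total, 5 matched, 0 unmatched
Jobs: 5 total, 5 matched, 0 unmatched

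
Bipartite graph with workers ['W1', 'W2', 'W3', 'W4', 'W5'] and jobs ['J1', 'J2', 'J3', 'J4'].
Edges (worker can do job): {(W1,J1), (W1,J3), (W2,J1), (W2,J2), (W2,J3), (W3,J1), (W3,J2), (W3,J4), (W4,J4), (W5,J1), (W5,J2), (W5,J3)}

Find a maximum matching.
Matching: {(W1,J1), (W2,J2), (W3,J4), (W5,J3)}

Maximum matching (size 4):
  W1 → J1
  W2 → J2
  W3 → J4
  W5 → J3

Each worker is assigned to at most one job, and each job to at most one worker.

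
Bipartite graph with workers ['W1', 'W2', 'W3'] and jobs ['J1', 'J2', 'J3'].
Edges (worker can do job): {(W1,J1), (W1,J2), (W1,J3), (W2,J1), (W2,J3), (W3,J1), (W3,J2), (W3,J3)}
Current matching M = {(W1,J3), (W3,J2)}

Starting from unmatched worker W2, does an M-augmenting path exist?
Yes: W2 → J1

An M-augmenting path alternates non-matching / matching edges, starting and ending at unmatched vertices.
Path: W2 → J1
(J1 is unmatched in M, so the path is augmenting.)
Flipping edges along this path would increase |M| from 2 to 3.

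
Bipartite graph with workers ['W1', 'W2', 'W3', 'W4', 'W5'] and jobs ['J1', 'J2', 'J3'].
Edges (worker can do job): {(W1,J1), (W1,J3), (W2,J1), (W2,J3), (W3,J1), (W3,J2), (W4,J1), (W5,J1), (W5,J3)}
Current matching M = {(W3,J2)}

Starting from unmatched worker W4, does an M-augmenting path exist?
Yes: W4 → J1

An M-augmenting path alternates non-matching / matching edges, starting and ending at unmatched vertices.
Path: W4 → J1
(J1 is unmatched in M, so the path is augmenting.)
Flipping edges along this path would increase |M| from 1 to 2.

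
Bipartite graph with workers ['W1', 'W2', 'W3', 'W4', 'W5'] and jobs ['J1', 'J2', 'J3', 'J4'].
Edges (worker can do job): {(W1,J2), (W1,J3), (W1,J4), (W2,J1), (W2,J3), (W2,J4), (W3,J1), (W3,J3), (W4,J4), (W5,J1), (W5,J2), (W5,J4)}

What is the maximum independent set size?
Maximum independent set = 5

By König's theorem:
- Min vertex cover = Max matching = 4
- Max independent set = Total vertices - Min vertex cover
- Max independent set = 9 - 4 = 5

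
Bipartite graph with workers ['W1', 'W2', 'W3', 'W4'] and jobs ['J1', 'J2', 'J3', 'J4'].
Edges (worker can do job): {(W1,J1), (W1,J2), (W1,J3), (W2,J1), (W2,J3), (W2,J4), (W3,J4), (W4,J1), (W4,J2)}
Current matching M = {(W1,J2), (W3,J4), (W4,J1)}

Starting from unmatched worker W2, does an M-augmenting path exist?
Yes: W2 → J3

An M-augmenting path alternates non-matching / matching edges, starting and ending at unmatched vertices.
Path: W2 → J3
(J3 is unmatched in M, so the path is augmenting.)
Flipping edges along this path would increase |M| from 3 to 4.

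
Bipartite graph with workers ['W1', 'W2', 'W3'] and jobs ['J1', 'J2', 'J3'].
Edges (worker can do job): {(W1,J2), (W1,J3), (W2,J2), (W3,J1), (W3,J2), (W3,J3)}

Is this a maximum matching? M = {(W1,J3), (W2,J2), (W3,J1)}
Yes, size 3 is maximum

Proposed matching has size 3.
Maximum matching size for this graph: 3.

This is a maximum matching.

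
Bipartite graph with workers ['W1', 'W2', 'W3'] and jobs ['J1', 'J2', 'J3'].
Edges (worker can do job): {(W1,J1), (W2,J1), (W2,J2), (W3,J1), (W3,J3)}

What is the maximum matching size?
Maximum matching size = 3

Maximum matching: {(W1,J1), (W2,J2), (W3,J3)}
Size: 3

This assigns 3 workers to 3 distinct jobs.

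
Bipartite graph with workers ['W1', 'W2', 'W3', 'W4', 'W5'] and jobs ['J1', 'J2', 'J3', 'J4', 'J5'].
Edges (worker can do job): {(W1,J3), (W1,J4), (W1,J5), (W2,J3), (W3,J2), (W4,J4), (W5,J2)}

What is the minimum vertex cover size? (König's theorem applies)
Minimum vertex cover size = 4

By König's theorem: in bipartite graphs,
min vertex cover = max matching = 4

Maximum matching has size 4, so minimum vertex cover also has size 4.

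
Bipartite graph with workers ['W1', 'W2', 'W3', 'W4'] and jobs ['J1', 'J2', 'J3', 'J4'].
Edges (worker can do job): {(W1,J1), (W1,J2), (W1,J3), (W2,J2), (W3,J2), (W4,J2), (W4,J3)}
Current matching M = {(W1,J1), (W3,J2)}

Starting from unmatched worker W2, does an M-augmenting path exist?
No augmenting path from W2

Alternating search from W2 reaches jobs: {J2}.
Every reachable job is already matched in M, and following those matched edges back to workers exposes no further unvisited jobs.
No M-augmenting path from W2 exists.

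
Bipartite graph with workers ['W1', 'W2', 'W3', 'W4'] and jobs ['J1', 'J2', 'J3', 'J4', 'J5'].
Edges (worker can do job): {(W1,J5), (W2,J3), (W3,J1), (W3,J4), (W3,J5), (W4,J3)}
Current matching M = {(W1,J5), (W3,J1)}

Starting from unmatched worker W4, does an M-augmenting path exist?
Yes: W4 → J3

An M-augmenting path alternates non-matching / matching edges, starting and ending at unmatched vertices.
Path: W4 → J3
(J3 is unmatched in M, so the path is augmenting.)
Flipping edges along this path would increase |M| from 2 to 3.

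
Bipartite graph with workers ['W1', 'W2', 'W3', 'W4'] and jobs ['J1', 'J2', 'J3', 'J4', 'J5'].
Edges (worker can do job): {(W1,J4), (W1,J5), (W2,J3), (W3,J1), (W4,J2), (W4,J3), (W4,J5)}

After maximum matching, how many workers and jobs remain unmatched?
Unmatched: 0 workers, 1 jobs

Maximum matching size: 4
Workers: 4 total, 4 matched, 0 unmatched
Jobs: 5 total, 4 matched, 1 unmatched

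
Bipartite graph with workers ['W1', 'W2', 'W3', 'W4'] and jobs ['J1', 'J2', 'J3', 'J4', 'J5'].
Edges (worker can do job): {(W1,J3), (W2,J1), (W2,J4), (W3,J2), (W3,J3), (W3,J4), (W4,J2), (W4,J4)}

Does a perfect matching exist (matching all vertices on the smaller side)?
Yes, perfect matching exists (size 4)

Perfect matching: {(W1,J3), (W2,J1), (W3,J2), (W4,J4)}
All 4 vertices on the smaller side are matched.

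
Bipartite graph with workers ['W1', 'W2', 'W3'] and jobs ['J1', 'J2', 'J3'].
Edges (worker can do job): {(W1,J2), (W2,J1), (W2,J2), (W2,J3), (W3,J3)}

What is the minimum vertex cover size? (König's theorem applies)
Minimum vertex cover size = 3

By König's theorem: in bipartite graphs,
min vertex cover = max matching = 3

Maximum matching has size 3, so minimum vertex cover also has size 3.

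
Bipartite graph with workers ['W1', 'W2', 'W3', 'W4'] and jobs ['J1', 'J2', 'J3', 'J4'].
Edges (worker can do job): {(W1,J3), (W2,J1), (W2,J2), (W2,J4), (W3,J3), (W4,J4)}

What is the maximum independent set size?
Maximum independent set = 5

By König's theorem:
- Min vertex cover = Max matching = 3
- Max independent set = Total vertices - Min vertex cover
- Max independent set = 8 - 3 = 5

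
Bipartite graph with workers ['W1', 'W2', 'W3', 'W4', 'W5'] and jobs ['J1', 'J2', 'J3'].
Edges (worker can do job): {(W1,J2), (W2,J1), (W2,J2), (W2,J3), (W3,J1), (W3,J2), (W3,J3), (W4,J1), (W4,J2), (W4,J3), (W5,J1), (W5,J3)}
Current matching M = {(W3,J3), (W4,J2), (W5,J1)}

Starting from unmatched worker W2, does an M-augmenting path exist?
No augmenting path from W2

Alternating search from W2 reaches jobs: {J1, J2, J3}.
Every reachable job is already matched in M, and following those matched edges back to workers exposes no further unvisited jobs.
No M-augmenting path from W2 exists.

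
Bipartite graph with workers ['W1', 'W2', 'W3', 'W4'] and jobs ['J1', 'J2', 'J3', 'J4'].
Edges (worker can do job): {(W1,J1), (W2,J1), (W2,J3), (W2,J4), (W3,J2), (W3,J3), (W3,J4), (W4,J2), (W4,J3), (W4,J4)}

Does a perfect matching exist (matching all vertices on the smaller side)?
Yes, perfect matching exists (size 4)

Perfect matching: {(W1,J1), (W2,J3), (W3,J4), (W4,J2)}
All 4 vertices on the smaller side are matched.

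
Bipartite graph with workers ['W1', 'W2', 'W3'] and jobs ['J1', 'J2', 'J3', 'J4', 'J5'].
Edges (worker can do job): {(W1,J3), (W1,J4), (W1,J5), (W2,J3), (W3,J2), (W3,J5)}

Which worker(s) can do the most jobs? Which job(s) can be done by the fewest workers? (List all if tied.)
Most versatile: W1 (3 jobs); Least covered: J1 (0 workers)

Worker degrees (jobs they can do): W1:3, W2:1, W3:2
Job degrees (workers who can do it): J1:0, J2:1, J3:2, J4:1, J5:2

Maximum worker degree is 3, achieved by: W1
Minimum job degree is 0, achieved by: J1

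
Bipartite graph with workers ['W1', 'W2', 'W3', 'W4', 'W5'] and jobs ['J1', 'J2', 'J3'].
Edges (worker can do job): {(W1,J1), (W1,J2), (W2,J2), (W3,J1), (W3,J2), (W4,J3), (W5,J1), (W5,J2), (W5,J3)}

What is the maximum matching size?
Maximum matching size = 3

Maximum matching: {(W3,J2), (W4,J3), (W5,J1)}
Size: 3

This assigns 3 workers to 3 distinct jobs.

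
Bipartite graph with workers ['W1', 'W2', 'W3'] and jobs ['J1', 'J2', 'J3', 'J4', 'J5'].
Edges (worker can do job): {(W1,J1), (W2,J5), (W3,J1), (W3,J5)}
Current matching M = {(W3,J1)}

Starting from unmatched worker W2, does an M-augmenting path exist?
Yes: W2 → J5

An M-augmenting path alternates non-matching / matching edges, starting and ending at unmatched vertices.
Path: W2 → J5
(J5 is unmatched in M, so the path is augmenting.)
Flipping edges along this path would increase |M| from 1 to 2.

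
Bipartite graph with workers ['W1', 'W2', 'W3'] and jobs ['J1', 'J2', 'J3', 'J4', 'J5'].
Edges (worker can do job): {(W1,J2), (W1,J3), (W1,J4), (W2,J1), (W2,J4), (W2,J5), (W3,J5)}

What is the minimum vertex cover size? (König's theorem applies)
Minimum vertex cover size = 3

By König's theorem: in bipartite graphs,
min vertex cover = max matching = 3

Maximum matching has size 3, so minimum vertex cover also has size 3.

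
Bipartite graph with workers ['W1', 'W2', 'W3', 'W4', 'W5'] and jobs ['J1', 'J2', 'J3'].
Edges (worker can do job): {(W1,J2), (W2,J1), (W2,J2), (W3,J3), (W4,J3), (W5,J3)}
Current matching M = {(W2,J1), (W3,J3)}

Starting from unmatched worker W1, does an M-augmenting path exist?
Yes: W1 → J2

An M-augmenting path alternates non-matching / matching edges, starting and ending at unmatched vertices.
Path: W1 → J2
(J2 is unmatched in M, so the path is augmenting.)
Flipping edges along this path would increase |M| from 2 to 3.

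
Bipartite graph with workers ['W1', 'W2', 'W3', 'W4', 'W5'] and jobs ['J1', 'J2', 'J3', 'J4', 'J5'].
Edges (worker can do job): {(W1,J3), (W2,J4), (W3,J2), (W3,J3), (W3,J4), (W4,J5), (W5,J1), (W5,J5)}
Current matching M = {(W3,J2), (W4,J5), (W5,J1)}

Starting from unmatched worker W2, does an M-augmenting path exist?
Yes: W2 → J4

An M-augmenting path alternates non-matching / matching edges, starting and ending at unmatched vertices.
Path: W2 → J4
(J4 is unmatched in M, so the path is augmenting.)
Flipping edges along this path would increase |M| from 3 to 4.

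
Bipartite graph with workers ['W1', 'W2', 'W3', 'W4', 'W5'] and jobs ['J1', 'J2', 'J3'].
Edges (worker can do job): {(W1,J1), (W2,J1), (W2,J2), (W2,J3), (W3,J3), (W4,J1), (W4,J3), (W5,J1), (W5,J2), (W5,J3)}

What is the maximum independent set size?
Maximum independent set = 5

By König's theorem:
- Min vertex cover = Max matching = 3
- Max independent set = Total vertices - Min vertex cover
- Max independent set = 8 - 3 = 5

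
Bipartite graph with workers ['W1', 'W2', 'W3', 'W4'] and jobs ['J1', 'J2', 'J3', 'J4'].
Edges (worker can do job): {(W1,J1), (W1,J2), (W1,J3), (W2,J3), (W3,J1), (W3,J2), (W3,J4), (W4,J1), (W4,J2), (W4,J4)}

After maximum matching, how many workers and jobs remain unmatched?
Unmatched: 0 workers, 0 jobs

Maximum matching size: 4
Workers: 4 total, 4 matched, 0 unmatched
Jobs: 4 total, 4 matched, 0 unmatched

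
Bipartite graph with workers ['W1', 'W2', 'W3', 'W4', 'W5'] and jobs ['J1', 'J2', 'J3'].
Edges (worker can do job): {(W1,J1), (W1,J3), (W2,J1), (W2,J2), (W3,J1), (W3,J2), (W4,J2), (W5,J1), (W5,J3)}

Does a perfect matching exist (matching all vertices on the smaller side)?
Yes, perfect matching exists (size 3)

Perfect matching: {(W3,J1), (W4,J2), (W5,J3)}
All 3 vertices on the smaller side are matched.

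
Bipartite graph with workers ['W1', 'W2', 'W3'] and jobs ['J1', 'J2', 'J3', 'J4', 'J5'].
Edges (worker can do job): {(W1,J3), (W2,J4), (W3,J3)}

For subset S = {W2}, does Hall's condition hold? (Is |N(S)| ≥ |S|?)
Yes: |N(S)| = 1, |S| = 1

Subset S = {W2}
Neighbors N(S) = {J4}

|N(S)| = 1, |S| = 1
Hall's condition: |N(S)| ≥ |S| is satisfied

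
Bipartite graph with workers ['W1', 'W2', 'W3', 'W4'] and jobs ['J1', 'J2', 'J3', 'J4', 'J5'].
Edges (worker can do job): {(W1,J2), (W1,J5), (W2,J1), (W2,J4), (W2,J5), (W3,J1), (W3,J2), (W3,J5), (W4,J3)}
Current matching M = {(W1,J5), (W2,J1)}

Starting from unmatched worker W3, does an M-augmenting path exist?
Yes: W3 → J2

An M-augmenting path alternates non-matching / matching edges, starting and ending at unmatched vertices.
Path: W3 → J2
(J2 is unmatched in M, so the path is augmenting.)
Flipping edges along this path would increase |M| from 2 to 3.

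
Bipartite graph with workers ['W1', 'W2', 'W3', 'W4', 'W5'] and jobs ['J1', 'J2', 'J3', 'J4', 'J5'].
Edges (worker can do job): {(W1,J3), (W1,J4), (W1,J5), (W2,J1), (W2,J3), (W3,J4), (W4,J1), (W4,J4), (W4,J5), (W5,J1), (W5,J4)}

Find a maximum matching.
Matching: {(W1,J3), (W3,J4), (W4,J5), (W5,J1)}

Maximum matching (size 4):
  W1 → J3
  W3 → J4
  W4 → J5
  W5 → J1

Each worker is assigned to at most one job, and each job to at most one worker.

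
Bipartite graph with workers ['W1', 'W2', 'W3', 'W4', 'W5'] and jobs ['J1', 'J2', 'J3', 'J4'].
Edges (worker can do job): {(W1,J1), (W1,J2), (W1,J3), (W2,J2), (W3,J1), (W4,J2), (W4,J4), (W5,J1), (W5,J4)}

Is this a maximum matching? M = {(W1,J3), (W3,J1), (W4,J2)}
No, size 3 is not maximum

Proposed matching has size 3.
Maximum matching size for this graph: 4.

This is NOT maximum - can be improved to size 4.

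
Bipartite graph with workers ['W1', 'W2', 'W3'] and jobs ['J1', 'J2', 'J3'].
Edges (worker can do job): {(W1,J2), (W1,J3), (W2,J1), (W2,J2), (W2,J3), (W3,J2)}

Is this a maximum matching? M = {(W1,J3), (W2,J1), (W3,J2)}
Yes, size 3 is maximum

Proposed matching has size 3.
Maximum matching size for this graph: 3.

This is a maximum matching.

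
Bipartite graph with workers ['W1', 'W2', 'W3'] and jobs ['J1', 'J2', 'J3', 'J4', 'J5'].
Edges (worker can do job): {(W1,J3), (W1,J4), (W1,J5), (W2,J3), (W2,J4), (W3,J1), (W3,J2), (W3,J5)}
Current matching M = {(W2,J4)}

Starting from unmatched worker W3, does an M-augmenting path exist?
Yes: W3 → J1

An M-augmenting path alternates non-matching / matching edges, starting and ending at unmatched vertices.
Path: W3 → J1
(J1 is unmatched in M, so the path is augmenting.)
Flipping edges along this path would increase |M| from 1 to 2.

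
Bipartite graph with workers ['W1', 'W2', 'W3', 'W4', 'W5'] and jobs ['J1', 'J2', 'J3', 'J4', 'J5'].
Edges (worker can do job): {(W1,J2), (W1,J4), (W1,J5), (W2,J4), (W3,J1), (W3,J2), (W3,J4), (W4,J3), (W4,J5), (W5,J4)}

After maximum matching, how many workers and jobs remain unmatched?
Unmatched: 1 workers, 1 jobs

Maximum matching size: 4
Workers: 5 total, 4 matched, 1 unmatched
Jobs: 5 total, 4 matched, 1 unmatched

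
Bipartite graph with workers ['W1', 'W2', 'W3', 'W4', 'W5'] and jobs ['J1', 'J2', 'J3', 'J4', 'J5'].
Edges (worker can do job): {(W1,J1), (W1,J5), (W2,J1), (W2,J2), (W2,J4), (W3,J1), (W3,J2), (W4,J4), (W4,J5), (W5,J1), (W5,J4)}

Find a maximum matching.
Matching: {(W1,J1), (W3,J2), (W4,J5), (W5,J4)}

Maximum matching (size 4):
  W1 → J1
  W3 → J2
  W4 → J5
  W5 → J4

Each worker is assigned to at most one job, and each job to at most one worker.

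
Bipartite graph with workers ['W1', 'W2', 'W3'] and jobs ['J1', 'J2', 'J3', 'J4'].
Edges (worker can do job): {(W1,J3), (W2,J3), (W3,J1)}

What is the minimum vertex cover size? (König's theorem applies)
Minimum vertex cover size = 2

By König's theorem: in bipartite graphs,
min vertex cover = max matching = 2

Maximum matching has size 2, so minimum vertex cover also has size 2.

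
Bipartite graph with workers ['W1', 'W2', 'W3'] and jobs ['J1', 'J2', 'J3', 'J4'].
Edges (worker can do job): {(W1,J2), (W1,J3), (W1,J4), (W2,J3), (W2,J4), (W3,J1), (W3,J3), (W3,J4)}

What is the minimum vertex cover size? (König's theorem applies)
Minimum vertex cover size = 3

By König's theorem: in bipartite graphs,
min vertex cover = max matching = 3

Maximum matching has size 3, so minimum vertex cover also has size 3.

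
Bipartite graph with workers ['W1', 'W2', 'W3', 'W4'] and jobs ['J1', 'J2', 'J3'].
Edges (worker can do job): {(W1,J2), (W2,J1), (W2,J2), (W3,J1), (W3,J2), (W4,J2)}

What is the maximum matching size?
Maximum matching size = 2

Maximum matching: {(W3,J1), (W4,J2)}
Size: 2

This assigns 2 workers to 2 distinct jobs.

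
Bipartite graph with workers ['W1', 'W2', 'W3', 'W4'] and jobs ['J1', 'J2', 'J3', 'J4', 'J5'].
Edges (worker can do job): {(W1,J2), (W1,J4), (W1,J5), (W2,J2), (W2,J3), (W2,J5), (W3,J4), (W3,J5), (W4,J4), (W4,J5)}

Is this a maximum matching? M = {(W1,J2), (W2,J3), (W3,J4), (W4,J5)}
Yes, size 4 is maximum

Proposed matching has size 4.
Maximum matching size for this graph: 4.

This is a maximum matching.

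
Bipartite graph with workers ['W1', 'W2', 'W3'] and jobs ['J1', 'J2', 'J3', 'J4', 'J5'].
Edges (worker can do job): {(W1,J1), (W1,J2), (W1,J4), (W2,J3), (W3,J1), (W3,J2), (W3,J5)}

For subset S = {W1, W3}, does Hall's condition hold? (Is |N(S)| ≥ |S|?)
Yes: |N(S)| = 4, |S| = 2

Subset S = {W1, W3}
Neighbors N(S) = {J1, J2, J4, J5}

|N(S)| = 4, |S| = 2
Hall's condition: |N(S)| ≥ |S| is satisfied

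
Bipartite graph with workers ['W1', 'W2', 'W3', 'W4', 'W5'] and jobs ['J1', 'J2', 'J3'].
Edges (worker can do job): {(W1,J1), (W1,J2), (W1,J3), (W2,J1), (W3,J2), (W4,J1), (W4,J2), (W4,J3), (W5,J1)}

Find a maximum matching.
Matching: {(W3,J2), (W4,J3), (W5,J1)}

Maximum matching (size 3):
  W3 → J2
  W4 → J3
  W5 → J1

Each worker is assigned to at most one job, and each job to at most one worker.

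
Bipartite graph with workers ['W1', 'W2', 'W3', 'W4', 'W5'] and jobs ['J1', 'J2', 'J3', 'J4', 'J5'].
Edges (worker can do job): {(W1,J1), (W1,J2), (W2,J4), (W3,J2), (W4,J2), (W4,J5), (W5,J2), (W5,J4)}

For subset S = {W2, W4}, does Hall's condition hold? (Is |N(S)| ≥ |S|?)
Yes: |N(S)| = 3, |S| = 2

Subset S = {W2, W4}
Neighbors N(S) = {J2, J4, J5}

|N(S)| = 3, |S| = 2
Hall's condition: |N(S)| ≥ |S| is satisfied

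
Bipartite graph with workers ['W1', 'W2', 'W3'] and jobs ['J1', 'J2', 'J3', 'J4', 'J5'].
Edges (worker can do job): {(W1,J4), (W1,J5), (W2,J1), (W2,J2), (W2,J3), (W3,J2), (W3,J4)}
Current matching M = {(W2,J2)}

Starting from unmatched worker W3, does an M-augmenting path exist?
Yes: W3 → J4

An M-augmenting path alternates non-matching / matching edges, starting and ending at unmatched vertices.
Path: W3 → J4
(J4 is unmatched in M, so the path is augmenting.)
Flipping edges along this path would increase |M| from 1 to 2.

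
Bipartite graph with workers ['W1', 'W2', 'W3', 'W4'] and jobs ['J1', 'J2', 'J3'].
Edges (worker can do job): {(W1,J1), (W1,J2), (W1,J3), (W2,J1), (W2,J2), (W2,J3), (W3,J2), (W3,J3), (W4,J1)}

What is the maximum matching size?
Maximum matching size = 3

Maximum matching: {(W1,J2), (W3,J3), (W4,J1)}
Size: 3

This assigns 3 workers to 3 distinct jobs.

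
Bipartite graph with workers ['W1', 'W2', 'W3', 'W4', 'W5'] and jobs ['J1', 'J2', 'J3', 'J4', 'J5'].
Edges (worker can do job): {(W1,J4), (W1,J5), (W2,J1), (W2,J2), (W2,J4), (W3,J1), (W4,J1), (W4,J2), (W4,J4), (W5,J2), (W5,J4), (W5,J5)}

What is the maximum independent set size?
Maximum independent set = 6

By König's theorem:
- Min vertex cover = Max matching = 4
- Max independent set = Total vertices - Min vertex cover
- Max independent set = 10 - 4 = 6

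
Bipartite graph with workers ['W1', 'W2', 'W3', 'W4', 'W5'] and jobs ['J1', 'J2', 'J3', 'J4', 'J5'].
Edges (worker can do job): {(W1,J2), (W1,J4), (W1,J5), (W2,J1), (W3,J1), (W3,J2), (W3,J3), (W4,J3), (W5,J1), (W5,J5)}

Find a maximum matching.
Matching: {(W1,J4), (W2,J1), (W3,J2), (W4,J3), (W5,J5)}

Maximum matching (size 5):
  W1 → J4
  W2 → J1
  W3 → J2
  W4 → J3
  W5 → J5

Each worker is assigned to at most one job, and each job to at most one worker.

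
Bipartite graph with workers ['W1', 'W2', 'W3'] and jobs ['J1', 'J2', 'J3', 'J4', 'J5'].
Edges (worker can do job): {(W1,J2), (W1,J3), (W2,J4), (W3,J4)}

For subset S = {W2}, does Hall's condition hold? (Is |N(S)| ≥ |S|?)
Yes: |N(S)| = 1, |S| = 1

Subset S = {W2}
Neighbors N(S) = {J4}

|N(S)| = 1, |S| = 1
Hall's condition: |N(S)| ≥ |S| is satisfied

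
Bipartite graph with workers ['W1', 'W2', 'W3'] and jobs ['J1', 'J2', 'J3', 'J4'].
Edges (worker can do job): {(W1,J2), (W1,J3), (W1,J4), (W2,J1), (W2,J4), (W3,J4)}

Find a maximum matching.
Matching: {(W1,J3), (W2,J1), (W3,J4)}

Maximum matching (size 3):
  W1 → J3
  W2 → J1
  W3 → J4

Each worker is assigned to at most one job, and each job to at most one worker.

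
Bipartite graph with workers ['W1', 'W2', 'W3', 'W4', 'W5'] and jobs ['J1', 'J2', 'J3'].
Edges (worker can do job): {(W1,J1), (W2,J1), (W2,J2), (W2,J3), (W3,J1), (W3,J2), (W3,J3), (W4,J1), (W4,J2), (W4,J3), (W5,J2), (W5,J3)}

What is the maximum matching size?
Maximum matching size = 3

Maximum matching: {(W3,J3), (W4,J1), (W5,J2)}
Size: 3

This assigns 3 workers to 3 distinct jobs.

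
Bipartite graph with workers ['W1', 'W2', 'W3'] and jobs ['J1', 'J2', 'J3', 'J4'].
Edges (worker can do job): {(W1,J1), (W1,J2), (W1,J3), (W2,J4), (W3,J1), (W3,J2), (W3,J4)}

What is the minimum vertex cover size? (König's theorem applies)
Minimum vertex cover size = 3

By König's theorem: in bipartite graphs,
min vertex cover = max matching = 3

Maximum matching has size 3, so minimum vertex cover also has size 3.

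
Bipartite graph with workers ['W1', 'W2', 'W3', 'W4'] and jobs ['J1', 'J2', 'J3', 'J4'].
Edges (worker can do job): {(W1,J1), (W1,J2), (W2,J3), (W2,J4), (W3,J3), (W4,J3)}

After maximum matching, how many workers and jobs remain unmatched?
Unmatched: 1 workers, 1 jobs

Maximum matching size: 3
Workers: 4 total, 3 matched, 1 unmatched
Jobs: 4 total, 3 matched, 1 unmatched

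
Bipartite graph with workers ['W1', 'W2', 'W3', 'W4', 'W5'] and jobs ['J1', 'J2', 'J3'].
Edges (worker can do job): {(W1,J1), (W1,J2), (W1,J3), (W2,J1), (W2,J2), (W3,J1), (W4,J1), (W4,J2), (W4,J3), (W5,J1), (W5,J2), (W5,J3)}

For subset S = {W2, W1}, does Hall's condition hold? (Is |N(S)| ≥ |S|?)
Yes: |N(S)| = 3, |S| = 2

Subset S = {W2, W1}
Neighbors N(S) = {J1, J2, J3}

|N(S)| = 3, |S| = 2
Hall's condition: |N(S)| ≥ |S| is satisfied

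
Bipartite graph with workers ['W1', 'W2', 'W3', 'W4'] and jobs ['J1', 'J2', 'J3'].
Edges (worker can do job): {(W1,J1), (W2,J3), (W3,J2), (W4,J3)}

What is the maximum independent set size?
Maximum independent set = 4

By König's theorem:
- Min vertex cover = Max matching = 3
- Max independent set = Total vertices - Min vertex cover
- Max independent set = 7 - 3 = 4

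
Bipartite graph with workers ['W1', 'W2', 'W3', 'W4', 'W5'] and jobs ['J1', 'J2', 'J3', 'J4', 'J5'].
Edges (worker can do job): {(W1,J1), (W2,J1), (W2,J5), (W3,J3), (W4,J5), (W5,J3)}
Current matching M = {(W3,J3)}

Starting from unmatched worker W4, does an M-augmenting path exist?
Yes: W4 → J5

An M-augmenting path alternates non-matching / matching edges, starting and ending at unmatched vertices.
Path: W4 → J5
(J5 is unmatched in M, so the path is augmenting.)
Flipping edges along this path would increase |M| from 1 to 2.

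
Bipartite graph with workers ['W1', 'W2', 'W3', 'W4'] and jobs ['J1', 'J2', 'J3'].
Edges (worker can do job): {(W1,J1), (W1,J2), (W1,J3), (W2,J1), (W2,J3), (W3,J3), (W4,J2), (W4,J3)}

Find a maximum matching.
Matching: {(W1,J1), (W3,J3), (W4,J2)}

Maximum matching (size 3):
  W1 → J1
  W3 → J3
  W4 → J2

Each worker is assigned to at most one job, and each job to at most one worker.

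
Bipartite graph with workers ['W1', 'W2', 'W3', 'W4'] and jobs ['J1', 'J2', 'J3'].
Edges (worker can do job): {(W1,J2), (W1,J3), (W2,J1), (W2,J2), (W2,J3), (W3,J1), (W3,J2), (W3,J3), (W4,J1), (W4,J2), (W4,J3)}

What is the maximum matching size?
Maximum matching size = 3

Maximum matching: {(W1,J2), (W3,J1), (W4,J3)}
Size: 3

This assigns 3 workers to 3 distinct jobs.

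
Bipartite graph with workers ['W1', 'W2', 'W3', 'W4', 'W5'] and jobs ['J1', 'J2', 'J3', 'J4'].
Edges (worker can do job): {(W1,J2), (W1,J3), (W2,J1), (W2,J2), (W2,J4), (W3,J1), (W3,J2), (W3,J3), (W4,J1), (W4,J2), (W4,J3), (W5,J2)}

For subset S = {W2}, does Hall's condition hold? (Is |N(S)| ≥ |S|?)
Yes: |N(S)| = 3, |S| = 1

Subset S = {W2}
Neighbors N(S) = {J1, J2, J4}

|N(S)| = 3, |S| = 1
Hall's condition: |N(S)| ≥ |S| is satisfied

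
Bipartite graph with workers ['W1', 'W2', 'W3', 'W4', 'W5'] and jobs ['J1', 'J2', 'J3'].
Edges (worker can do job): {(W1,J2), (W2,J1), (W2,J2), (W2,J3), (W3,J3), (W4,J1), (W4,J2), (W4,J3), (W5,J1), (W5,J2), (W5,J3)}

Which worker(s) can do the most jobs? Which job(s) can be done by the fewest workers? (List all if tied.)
Most versatile: W2, W4, W5 (3 jobs); Least covered: J1 (3 workers)

Worker degrees (jobs they can do): W1:1, W2:3, W3:1, W4:3, W5:3
Job degrees (workers who can do it): J1:3, J2:4, J3:4

Maximum worker degree is 3, achieved by: W2, W4, W5
Minimum job degree is 3, achieved by: J1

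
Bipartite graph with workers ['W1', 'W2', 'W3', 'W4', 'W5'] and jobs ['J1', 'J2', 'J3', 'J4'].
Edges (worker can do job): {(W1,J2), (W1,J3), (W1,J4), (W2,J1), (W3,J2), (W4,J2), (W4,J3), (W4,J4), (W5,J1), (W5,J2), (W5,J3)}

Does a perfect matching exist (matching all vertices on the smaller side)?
Yes, perfect matching exists (size 4)

Perfect matching: {(W1,J3), (W3,J2), (W4,J4), (W5,J1)}
All 4 vertices on the smaller side are matched.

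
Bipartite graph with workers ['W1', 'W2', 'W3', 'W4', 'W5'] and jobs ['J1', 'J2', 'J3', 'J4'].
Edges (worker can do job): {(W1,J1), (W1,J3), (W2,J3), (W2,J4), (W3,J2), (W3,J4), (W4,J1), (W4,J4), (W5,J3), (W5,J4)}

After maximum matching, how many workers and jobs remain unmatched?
Unmatched: 1 workers, 0 jobs

Maximum matching size: 4
Workers: 5 total, 4 matched, 1 unmatched
Jobs: 4 total, 4 matched, 0 unmatched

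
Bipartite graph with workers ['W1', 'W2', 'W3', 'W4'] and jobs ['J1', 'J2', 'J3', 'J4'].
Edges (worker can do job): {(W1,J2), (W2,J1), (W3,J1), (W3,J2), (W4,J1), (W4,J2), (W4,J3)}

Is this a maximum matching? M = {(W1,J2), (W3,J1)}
No, size 2 is not maximum

Proposed matching has size 2.
Maximum matching size for this graph: 3.

This is NOT maximum - can be improved to size 3.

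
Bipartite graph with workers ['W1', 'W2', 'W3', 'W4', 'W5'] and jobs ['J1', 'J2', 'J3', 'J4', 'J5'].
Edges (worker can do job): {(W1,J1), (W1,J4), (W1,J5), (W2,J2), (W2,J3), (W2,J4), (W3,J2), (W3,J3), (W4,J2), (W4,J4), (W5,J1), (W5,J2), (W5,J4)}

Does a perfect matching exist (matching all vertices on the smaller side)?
Yes, perfect matching exists (size 5)

Perfect matching: {(W1,J5), (W2,J2), (W3,J3), (W4,J4), (W5,J1)}
All 5 vertices on the smaller side are matched.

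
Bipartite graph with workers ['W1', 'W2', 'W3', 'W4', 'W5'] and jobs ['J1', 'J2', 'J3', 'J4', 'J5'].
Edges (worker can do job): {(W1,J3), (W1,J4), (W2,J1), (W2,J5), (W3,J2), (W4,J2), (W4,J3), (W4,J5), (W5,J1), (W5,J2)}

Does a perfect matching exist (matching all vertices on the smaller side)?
Yes, perfect matching exists (size 5)

Perfect matching: {(W1,J4), (W2,J5), (W3,J2), (W4,J3), (W5,J1)}
All 5 vertices on the smaller side are matched.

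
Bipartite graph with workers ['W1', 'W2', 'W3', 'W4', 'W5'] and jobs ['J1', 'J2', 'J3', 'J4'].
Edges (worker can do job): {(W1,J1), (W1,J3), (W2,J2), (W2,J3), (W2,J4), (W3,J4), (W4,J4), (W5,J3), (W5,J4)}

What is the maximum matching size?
Maximum matching size = 4

Maximum matching: {(W1,J1), (W2,J2), (W3,J4), (W5,J3)}
Size: 4

This assigns 4 workers to 4 distinct jobs.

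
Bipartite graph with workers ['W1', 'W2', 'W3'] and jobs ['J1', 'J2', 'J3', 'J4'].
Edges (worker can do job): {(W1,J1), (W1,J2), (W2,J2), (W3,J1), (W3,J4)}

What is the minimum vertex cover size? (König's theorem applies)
Minimum vertex cover size = 3

By König's theorem: in bipartite graphs,
min vertex cover = max matching = 3

Maximum matching has size 3, so minimum vertex cover also has size 3.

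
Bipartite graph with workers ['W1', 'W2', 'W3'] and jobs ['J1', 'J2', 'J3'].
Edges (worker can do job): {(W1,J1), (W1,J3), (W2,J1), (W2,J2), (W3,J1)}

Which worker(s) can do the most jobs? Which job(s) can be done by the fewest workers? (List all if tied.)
Most versatile: W1, W2 (2 jobs); Least covered: J2, J3 (1 workers)

Worker degrees (jobs they can do): W1:2, W2:2, W3:1
Job degrees (workers who can do it): J1:3, J2:1, J3:1

Maximum worker degree is 2, achieved by: W1, W2
Minimum job degree is 1, achieved by: J2, J3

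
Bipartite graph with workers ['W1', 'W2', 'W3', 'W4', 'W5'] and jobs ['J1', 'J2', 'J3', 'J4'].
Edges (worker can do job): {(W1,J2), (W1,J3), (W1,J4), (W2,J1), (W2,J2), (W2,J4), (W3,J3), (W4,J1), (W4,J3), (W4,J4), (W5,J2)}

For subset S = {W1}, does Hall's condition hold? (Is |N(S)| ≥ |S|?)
Yes: |N(S)| = 3, |S| = 1

Subset S = {W1}
Neighbors N(S) = {J2, J3, J4}

|N(S)| = 3, |S| = 1
Hall's condition: |N(S)| ≥ |S| is satisfied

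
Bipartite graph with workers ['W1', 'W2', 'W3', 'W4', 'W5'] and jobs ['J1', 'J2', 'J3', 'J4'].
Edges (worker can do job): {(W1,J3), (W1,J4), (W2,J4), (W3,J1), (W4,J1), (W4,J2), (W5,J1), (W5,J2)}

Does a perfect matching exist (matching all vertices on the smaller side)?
Yes, perfect matching exists (size 4)

Perfect matching: {(W1,J3), (W2,J4), (W3,J1), (W5,J2)}
All 4 vertices on the smaller side are matched.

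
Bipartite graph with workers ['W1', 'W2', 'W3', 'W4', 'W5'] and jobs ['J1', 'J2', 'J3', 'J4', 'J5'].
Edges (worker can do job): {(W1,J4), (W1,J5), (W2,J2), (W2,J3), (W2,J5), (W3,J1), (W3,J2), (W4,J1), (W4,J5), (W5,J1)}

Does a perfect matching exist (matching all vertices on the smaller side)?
Yes, perfect matching exists (size 5)

Perfect matching: {(W1,J4), (W2,J3), (W3,J2), (W4,J5), (W5,J1)}
All 5 vertices on the smaller side are matched.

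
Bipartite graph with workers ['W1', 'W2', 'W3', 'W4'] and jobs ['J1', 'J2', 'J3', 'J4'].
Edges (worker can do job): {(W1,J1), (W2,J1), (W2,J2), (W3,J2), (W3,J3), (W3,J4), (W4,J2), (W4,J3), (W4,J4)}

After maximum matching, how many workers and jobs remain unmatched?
Unmatched: 0 workers, 0 jobs

Maximum matching size: 4
Workers: 4 total, 4 matched, 0 unmatched
Jobs: 4 total, 4 matched, 0 unmatched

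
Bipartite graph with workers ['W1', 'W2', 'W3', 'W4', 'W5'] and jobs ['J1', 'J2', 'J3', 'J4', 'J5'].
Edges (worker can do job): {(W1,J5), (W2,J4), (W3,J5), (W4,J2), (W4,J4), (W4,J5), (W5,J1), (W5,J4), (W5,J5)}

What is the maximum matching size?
Maximum matching size = 4

Maximum matching: {(W2,J4), (W3,J5), (W4,J2), (W5,J1)}
Size: 4

This assigns 4 workers to 4 distinct jobs.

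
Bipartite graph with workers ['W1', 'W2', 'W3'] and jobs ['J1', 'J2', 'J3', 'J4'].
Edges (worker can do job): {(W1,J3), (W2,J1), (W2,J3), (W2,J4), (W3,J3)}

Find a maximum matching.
Matching: {(W2,J1), (W3,J3)}

Maximum matching (size 2):
  W2 → J1
  W3 → J3

Each worker is assigned to at most one job, and each job to at most one worker.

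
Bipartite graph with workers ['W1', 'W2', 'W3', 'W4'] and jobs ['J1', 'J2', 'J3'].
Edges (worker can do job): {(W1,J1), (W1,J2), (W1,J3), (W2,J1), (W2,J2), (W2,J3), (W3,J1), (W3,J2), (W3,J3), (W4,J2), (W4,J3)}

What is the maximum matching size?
Maximum matching size = 3

Maximum matching: {(W1,J1), (W3,J3), (W4,J2)}
Size: 3

This assigns 3 workers to 3 distinct jobs.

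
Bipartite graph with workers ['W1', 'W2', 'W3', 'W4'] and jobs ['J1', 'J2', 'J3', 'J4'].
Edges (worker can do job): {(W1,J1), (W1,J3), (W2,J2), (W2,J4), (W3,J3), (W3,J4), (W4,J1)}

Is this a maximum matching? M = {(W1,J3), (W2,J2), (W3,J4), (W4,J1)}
Yes, size 4 is maximum

Proposed matching has size 4.
Maximum matching size for this graph: 4.

This is a maximum matching.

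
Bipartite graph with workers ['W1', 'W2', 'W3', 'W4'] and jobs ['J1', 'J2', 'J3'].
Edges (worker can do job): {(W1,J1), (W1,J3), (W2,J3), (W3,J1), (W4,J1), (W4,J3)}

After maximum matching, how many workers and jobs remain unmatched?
Unmatched: 2 workers, 1 jobs

Maximum matching size: 2
Workers: 4 total, 2 matched, 2 unmatched
Jobs: 3 total, 2 matched, 1 unmatched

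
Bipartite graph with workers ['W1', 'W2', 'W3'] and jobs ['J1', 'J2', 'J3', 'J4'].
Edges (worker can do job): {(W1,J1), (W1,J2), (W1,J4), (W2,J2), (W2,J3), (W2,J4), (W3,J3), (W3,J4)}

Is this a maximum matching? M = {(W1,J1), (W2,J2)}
No, size 2 is not maximum

Proposed matching has size 2.
Maximum matching size for this graph: 3.

This is NOT maximum - can be improved to size 3.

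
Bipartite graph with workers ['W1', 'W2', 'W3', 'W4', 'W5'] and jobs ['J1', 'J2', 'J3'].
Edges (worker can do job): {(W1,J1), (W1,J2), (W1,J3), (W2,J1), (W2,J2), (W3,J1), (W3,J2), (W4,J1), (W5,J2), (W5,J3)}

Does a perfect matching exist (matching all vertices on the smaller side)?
Yes, perfect matching exists (size 3)

Perfect matching: {(W1,J3), (W3,J1), (W5,J2)}
All 3 vertices on the smaller side are matched.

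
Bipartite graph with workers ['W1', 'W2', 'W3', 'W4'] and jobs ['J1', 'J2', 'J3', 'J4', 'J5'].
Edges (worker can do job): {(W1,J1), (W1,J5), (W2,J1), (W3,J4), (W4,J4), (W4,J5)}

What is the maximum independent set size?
Maximum independent set = 6

By König's theorem:
- Min vertex cover = Max matching = 3
- Max independent set = Total vertices - Min vertex cover
- Max independent set = 9 - 3 = 6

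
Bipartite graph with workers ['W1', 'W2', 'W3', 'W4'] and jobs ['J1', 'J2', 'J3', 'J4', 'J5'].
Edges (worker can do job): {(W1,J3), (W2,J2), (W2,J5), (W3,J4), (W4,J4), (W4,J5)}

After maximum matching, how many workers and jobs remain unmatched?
Unmatched: 0 workers, 1 jobs

Maximum matching size: 4
Workers: 4 total, 4 matched, 0 unmatched
Jobs: 5 total, 4 matched, 1 unmatched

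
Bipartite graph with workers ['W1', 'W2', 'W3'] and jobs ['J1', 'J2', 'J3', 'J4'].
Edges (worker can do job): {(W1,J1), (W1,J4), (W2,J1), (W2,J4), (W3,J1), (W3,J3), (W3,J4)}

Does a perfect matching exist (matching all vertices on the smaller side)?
Yes, perfect matching exists (size 3)

Perfect matching: {(W1,J1), (W2,J4), (W3,J3)}
All 3 vertices on the smaller side are matched.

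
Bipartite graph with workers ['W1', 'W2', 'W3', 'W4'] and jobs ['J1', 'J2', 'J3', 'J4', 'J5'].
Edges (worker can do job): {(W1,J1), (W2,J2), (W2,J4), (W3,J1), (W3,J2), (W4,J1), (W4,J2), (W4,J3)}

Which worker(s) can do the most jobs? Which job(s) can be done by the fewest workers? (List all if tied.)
Most versatile: W4 (3 jobs); Least covered: J5 (0 workers)

Worker degrees (jobs they can do): W1:1, W2:2, W3:2, W4:3
Job degrees (workers who can do it): J1:3, J2:3, J3:1, J4:1, J5:0

Maximum worker degree is 3, achieved by: W4
Minimum job degree is 0, achieved by: J5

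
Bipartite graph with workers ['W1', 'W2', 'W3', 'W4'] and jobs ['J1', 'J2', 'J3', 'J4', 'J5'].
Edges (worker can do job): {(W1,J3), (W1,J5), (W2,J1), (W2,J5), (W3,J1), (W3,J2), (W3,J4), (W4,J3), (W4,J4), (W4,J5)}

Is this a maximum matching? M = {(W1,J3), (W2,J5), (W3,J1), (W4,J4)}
Yes, size 4 is maximum

Proposed matching has size 4.
Maximum matching size for this graph: 4.

This is a maximum matching.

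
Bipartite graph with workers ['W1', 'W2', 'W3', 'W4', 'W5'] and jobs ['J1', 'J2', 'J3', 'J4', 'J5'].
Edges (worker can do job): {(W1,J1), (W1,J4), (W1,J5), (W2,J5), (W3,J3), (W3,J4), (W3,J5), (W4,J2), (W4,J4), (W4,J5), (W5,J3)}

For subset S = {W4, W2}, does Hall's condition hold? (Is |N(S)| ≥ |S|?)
Yes: |N(S)| = 3, |S| = 2

Subset S = {W4, W2}
Neighbors N(S) = {J2, J4, J5}

|N(S)| = 3, |S| = 2
Hall's condition: |N(S)| ≥ |S| is satisfied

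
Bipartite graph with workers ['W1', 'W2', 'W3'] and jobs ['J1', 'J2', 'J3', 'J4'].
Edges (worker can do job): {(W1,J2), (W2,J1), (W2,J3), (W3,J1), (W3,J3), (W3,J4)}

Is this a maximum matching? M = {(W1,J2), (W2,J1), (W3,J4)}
Yes, size 3 is maximum

Proposed matching has size 3.
Maximum matching size for this graph: 3.

This is a maximum matching.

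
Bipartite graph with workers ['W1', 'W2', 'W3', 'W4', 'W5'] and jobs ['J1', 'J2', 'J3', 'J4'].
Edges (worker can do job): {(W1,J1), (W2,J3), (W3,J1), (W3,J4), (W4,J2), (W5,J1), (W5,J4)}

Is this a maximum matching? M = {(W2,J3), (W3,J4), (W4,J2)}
No, size 3 is not maximum

Proposed matching has size 3.
Maximum matching size for this graph: 4.

This is NOT maximum - can be improved to size 4.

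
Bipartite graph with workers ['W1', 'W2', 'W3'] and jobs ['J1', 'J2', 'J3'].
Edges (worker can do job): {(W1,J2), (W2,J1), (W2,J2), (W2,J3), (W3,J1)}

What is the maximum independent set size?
Maximum independent set = 3

By König's theorem:
- Min vertex cover = Max matching = 3
- Max independent set = Total vertices - Min vertex cover
- Max independent set = 6 - 3 = 3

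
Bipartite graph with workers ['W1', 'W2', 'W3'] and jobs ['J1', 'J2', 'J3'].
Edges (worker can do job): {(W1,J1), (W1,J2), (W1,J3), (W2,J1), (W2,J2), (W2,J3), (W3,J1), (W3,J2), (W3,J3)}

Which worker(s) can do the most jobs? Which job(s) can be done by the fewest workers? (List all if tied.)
Most versatile: W1, W2, W3 (3 jobs); Least covered: J1, J2, J3 (3 workers)

Worker degrees (jobs they can do): W1:3, W2:3, W3:3
Job degrees (workers who can do it): J1:3, J2:3, J3:3

Maximum worker degree is 3, achieved by: W1, W2, W3
Minimum job degree is 3, achieved by: J1, J2, J3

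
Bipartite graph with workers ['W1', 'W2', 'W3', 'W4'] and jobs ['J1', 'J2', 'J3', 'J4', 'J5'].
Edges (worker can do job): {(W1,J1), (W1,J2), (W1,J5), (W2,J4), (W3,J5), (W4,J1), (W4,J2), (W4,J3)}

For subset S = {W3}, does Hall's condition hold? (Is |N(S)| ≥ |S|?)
Yes: |N(S)| = 1, |S| = 1

Subset S = {W3}
Neighbors N(S) = {J5}

|N(S)| = 1, |S| = 1
Hall's condition: |N(S)| ≥ |S| is satisfied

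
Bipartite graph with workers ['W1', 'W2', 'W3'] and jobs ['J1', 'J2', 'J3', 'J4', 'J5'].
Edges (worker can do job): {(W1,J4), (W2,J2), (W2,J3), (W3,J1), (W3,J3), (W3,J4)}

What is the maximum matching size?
Maximum matching size = 3

Maximum matching: {(W1,J4), (W2,J2), (W3,J3)}
Size: 3

This assigns 3 workers to 3 distinct jobs.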